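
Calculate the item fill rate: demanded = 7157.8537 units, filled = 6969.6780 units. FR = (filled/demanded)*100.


FR = 6969.6780 / 7157.8537 * 100 = 97.3711

97.3711%


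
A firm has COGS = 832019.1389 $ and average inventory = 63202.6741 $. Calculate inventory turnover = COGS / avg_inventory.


Turnover = 832019.1389 / 63202.6741 = 13.1643

13.1643


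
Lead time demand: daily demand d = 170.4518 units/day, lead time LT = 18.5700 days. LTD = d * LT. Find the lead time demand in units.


LTD = 170.4518 * 18.5700 = 3165.2899

3165.2899 units


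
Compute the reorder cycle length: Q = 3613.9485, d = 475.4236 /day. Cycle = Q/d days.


Cycle = 3613.9485 / 475.4236 = 7.6015

7.6015 days


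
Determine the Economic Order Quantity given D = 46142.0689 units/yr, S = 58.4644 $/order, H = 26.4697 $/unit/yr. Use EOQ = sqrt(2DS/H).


2*D*S = 2 * 46142.0689 * 58.4644 = 5395336.7460
2*D*S/H = 203830.6723
EOQ = sqrt(203830.6723) = 451.4761

451.4761 units


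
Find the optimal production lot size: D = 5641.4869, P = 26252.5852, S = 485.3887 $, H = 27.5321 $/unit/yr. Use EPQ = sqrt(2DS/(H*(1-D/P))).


1 - D/P = 1 - 0.2149 = 0.7851
H*(1-D/P) = 21.6157
2DS = 5476627.9849
EPQ = sqrt(253363.9639) = 503.3527

503.3527 units


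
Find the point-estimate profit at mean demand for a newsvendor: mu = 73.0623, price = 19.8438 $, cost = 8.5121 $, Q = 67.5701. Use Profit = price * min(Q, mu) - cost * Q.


Sales at mu = min(67.5701, 73.0623) = 67.5701
Revenue = 19.8438 * 67.5701 = 1340.8476
Total cost = 8.5121 * 67.5701 = 575.1634
Profit = 1340.8476 - 575.1634 = 765.6841

765.6841 $


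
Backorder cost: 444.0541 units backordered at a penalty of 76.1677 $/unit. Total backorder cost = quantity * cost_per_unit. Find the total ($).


Total = 444.0541 * 76.1677 = 33822.5795

33822.5795 $


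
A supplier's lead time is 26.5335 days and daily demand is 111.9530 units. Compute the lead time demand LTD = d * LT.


LTD = 111.9530 * 26.5335 = 2970.5049

2970.5049 units


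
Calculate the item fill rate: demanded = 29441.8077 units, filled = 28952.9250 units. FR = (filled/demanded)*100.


FR = 28952.9250 / 29441.8077 * 100 = 98.3395

98.3395%


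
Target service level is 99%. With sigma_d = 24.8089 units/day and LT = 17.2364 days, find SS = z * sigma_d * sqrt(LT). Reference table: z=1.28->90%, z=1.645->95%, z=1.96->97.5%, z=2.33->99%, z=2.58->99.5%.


From the table, SL = 99% corresponds to z = 2.33
sqrt(LT) = sqrt(17.2364) = 4.1517
SS = 2.33 * 24.8089 * 4.1517 = 239.9864

239.9864 units


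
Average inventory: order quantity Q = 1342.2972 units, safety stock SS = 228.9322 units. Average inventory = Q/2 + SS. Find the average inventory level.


Q/2 = 671.1486
Avg = 671.1486 + 228.9322 = 900.0808

900.0808 units


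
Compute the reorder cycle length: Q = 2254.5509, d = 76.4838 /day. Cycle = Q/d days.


Cycle = 2254.5509 / 76.4838 = 29.4775

29.4775 days


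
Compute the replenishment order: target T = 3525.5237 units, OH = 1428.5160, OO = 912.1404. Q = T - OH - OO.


Inventory position = OH + OO = 1428.5160 + 912.1404 = 2340.6564
Q = 3525.5237 - 2340.6564 = 1184.8673

1184.8673 units


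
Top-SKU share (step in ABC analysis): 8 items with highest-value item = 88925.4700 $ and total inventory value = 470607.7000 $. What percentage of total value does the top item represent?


Top item = 88925.4700
Total = 470607.7000
Percentage = 88925.4700 / 470607.7000 * 100 = 18.8959

18.8959%


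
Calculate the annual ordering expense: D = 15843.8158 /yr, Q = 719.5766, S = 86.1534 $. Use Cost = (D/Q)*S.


Number of orders = D/Q = 22.0182
Cost = 22.0182 * 86.1534 = 1896.9469

1896.9469 $/yr


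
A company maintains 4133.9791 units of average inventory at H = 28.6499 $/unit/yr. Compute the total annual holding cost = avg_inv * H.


Cost = 4133.9791 * 28.6499 = 118438.0878

118438.0878 $/yr


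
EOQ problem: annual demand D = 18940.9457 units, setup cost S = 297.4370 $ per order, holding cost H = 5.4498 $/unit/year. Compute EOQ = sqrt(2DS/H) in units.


2*D*S = 2 * 18940.9457 * 297.4370 = 11267476.1323
2*D*S/H = 2067502.6849
EOQ = sqrt(2067502.6849) = 1437.8813

1437.8813 units


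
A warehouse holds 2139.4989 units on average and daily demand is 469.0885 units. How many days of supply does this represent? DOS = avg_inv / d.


DOS = 2139.4989 / 469.0885 = 4.5610

4.5610 days


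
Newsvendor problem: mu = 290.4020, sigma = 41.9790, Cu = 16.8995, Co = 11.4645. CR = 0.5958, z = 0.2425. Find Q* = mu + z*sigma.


CR = Cu/(Cu+Co) = 16.8995/(16.8995+11.4645) = 0.5958
z = 0.2425
Q* = 290.4020 + 0.2425 * 41.9790 = 300.5819

300.5819 units


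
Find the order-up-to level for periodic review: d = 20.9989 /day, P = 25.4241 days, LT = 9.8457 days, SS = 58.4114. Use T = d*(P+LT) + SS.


P + LT = 35.2698
d*(P+LT) = 20.9989 * 35.2698 = 740.6270
T = 740.6270 + 58.4114 = 799.0384

799.0384 units


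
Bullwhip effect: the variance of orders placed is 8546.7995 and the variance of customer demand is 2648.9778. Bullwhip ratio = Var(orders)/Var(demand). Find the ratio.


BW = 8546.7995 / 2648.9778 = 3.2265

3.2265


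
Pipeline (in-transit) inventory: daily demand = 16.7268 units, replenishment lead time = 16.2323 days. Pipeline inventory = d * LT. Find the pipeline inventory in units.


Pipeline = 16.7268 * 16.2323 = 271.5144

271.5144 units


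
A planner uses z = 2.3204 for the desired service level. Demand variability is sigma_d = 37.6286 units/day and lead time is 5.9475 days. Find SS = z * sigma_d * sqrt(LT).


sqrt(LT) = sqrt(5.9475) = 2.4387
SS = 2.3204 * 37.6286 * 2.4387 = 212.9355

212.9355 units


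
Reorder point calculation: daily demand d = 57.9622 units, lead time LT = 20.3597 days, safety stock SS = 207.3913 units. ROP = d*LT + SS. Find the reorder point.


d*LT = 57.9622 * 20.3597 = 1180.0930
ROP = 1180.0930 + 207.3913 = 1387.4843

1387.4843 units


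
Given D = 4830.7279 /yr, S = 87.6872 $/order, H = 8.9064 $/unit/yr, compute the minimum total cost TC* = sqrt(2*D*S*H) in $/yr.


2*D*S*H = 7545377.4530
TC* = sqrt(7545377.4530) = 2746.8850

2746.8850 $/yr


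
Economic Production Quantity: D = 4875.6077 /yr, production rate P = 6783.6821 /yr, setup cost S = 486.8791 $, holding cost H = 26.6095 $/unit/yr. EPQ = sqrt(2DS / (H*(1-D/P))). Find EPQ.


1 - D/P = 1 - 0.7187 = 0.2813
H*(1-D/P) = 7.4846
2DS = 4747662.9779
EPQ = sqrt(634327.2241) = 796.4466

796.4466 units


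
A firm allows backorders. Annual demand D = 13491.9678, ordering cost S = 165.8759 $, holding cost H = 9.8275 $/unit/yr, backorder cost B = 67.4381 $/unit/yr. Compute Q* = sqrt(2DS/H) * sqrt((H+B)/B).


sqrt(2DS/H) = 674.8741
sqrt((H+B)/B) = 1.0704
Q* = 674.8741 * 1.0704 = 722.3758

722.3758 units


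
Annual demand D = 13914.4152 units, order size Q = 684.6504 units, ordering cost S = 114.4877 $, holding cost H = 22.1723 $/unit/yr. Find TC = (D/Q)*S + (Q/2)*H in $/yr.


Ordering cost = D*S/Q = 2326.7779
Holding cost = Q*H/2 = 7590.1370
TC = 2326.7779 + 7590.1370 = 9916.9149

9916.9149 $/yr


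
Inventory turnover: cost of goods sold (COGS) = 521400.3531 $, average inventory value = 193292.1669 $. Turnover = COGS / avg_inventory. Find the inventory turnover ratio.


Turnover = 521400.3531 / 193292.1669 = 2.6975

2.6975


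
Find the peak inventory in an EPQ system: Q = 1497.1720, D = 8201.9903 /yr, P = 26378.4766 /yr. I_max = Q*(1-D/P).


D/P = 0.3109
1 - D/P = 0.6891
I_max = 1497.1720 * 0.6891 = 1031.6489

1031.6489 units


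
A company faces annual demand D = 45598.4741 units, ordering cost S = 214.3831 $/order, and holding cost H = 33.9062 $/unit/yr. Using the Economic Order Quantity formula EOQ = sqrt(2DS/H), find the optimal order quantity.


2*D*S = 2 * 45598.4741 * 214.3831 = 19551084.4657
2*D*S/H = 576622.6963
EOQ = sqrt(576622.6963) = 759.3568

759.3568 units


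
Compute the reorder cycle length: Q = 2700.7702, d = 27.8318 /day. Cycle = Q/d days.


Cycle = 2700.7702 / 27.8318 = 97.0390

97.0390 days


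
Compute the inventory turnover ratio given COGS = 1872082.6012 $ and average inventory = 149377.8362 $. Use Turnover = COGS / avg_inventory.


Turnover = 1872082.6012 / 149377.8362 = 12.5325

12.5325


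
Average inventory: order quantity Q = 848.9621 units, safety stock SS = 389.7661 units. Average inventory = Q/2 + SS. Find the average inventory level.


Q/2 = 424.4810
Avg = 424.4810 + 389.7661 = 814.2471

814.2471 units


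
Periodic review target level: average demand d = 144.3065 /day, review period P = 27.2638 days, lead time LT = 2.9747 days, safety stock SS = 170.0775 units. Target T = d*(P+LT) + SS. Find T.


P + LT = 30.2385
d*(P+LT) = 144.3065 * 30.2385 = 4363.6121
T = 4363.6121 + 170.0775 = 4533.6896

4533.6896 units


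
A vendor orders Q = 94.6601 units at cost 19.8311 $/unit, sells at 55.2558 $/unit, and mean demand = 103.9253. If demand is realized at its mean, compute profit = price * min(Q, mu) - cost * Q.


Sales at mu = min(94.6601, 103.9253) = 94.6601
Revenue = 55.2558 * 94.6601 = 5230.5196
Total cost = 19.8311 * 94.6601 = 1877.2139
Profit = 5230.5196 - 1877.2139 = 3353.3056

3353.3056 $


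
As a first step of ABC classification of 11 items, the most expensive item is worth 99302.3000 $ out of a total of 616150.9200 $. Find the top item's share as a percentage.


Top item = 99302.3000
Total = 616150.9200
Percentage = 99302.3000 / 616150.9200 * 100 = 16.1166

16.1166%


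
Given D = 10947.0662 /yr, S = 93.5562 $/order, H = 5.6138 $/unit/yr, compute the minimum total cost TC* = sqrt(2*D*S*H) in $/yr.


2*D*S*H = 11498925.2252
TC* = sqrt(11498925.2252) = 3391.0065

3391.0065 $/yr


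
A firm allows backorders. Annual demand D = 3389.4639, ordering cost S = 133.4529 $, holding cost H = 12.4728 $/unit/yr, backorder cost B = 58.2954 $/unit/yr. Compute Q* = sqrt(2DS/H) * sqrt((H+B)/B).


sqrt(2DS/H) = 269.3162
sqrt((H+B)/B) = 1.1018
Q* = 269.3162 * 1.1018 = 296.7321

296.7321 units


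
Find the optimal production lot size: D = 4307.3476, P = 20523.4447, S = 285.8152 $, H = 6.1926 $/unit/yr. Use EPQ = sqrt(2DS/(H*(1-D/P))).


1 - D/P = 1 - 0.2099 = 0.7901
H*(1-D/P) = 4.8929
2DS = 2462210.8315
EPQ = sqrt(503217.9548) = 709.3786

709.3786 units


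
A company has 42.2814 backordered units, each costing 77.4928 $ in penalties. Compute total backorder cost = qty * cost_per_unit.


Total = 42.2814 * 77.4928 = 3276.5041

3276.5041 $


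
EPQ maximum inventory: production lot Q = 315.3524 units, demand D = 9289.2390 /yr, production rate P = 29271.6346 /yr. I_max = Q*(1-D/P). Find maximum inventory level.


D/P = 0.3173
1 - D/P = 0.6827
I_max = 315.3524 * 0.6827 = 215.2765

215.2765 units


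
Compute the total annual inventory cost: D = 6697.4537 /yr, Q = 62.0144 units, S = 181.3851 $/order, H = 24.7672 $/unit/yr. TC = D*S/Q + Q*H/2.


Ordering cost = D*S/Q = 19589.2939
Holding cost = Q*H/2 = 767.9615
TC = 19589.2939 + 767.9615 = 20357.2554

20357.2554 $/yr


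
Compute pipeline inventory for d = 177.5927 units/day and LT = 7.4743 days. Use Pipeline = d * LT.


Pipeline = 177.5927 * 7.4743 = 1327.3811

1327.3811 units


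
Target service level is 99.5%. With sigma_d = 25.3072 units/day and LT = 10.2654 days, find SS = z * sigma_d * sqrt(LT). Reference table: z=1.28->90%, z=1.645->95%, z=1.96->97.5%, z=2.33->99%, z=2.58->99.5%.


From the table, SL = 99.5% corresponds to z = 2.58
sqrt(LT) = sqrt(10.2654) = 3.2040
SS = 2.58 * 25.3072 * 3.2040 = 209.1952

209.1952 units


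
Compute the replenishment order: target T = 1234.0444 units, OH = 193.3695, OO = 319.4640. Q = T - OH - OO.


Inventory position = OH + OO = 193.3695 + 319.4640 = 512.8335
Q = 1234.0444 - 512.8335 = 721.2109

721.2109 units


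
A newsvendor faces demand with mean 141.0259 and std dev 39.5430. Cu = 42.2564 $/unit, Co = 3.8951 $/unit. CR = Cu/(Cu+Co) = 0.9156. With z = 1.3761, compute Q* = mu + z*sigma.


CR = Cu/(Cu+Co) = 42.2564/(42.2564+3.8951) = 0.9156
z = 1.3761
Q* = 141.0259 + 1.3761 * 39.5430 = 195.4410

195.4410 units


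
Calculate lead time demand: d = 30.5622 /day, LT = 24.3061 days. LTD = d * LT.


LTD = 30.5622 * 24.3061 = 742.8479

742.8479 units


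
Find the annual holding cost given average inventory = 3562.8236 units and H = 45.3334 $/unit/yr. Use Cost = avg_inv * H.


Cost = 3562.8236 * 45.3334 = 161514.9074

161514.9074 $/yr


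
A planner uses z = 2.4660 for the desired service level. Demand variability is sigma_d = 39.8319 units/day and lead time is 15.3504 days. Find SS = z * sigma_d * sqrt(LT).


sqrt(LT) = sqrt(15.3504) = 3.9180
SS = 2.4660 * 39.8319 * 3.9180 = 384.8433

384.8433 units


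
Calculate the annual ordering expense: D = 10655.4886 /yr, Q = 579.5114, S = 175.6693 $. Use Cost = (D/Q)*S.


Number of orders = D/Q = 18.3870
Cost = 18.3870 * 175.6693 = 3230.0352

3230.0352 $/yr


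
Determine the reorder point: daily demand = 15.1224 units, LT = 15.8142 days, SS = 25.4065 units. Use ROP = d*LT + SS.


d*LT = 15.1224 * 15.8142 = 239.1487
ROP = 239.1487 + 25.4065 = 264.5552

264.5552 units


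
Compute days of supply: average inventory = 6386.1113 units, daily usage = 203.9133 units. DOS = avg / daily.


DOS = 6386.1113 / 203.9133 = 31.3178

31.3178 days


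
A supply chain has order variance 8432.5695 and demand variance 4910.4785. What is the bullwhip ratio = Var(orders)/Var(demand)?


BW = 8432.5695 / 4910.4785 = 1.7173

1.7173


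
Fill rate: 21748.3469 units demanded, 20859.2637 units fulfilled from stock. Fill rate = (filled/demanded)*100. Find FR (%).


FR = 20859.2637 / 21748.3469 * 100 = 95.9120

95.9120%


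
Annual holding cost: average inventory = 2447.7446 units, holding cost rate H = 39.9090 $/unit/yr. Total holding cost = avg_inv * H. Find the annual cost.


Cost = 2447.7446 * 39.9090 = 97687.0392

97687.0392 $/yr


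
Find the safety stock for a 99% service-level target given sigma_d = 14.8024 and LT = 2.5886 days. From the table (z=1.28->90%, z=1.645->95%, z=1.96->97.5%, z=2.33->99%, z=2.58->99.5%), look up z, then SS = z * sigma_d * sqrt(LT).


From the table, SL = 99% corresponds to z = 2.33
sqrt(LT) = sqrt(2.5886) = 1.6089
SS = 2.33 * 14.8024 * 1.6089 = 55.4907

55.4907 units


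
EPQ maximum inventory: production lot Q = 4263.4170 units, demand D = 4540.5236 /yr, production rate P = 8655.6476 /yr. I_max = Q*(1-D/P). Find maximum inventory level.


D/P = 0.5246
1 - D/P = 0.4754
I_max = 4263.4170 * 0.4754 = 2026.9413

2026.9413 units


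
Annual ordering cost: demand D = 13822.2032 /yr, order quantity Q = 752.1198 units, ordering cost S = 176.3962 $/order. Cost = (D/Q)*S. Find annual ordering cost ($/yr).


Number of orders = D/Q = 18.3777
Cost = 18.3777 * 176.3962 = 3241.7497

3241.7497 $/yr


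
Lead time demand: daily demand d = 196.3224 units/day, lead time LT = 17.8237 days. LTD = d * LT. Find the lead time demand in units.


LTD = 196.3224 * 17.8237 = 3499.1916

3499.1916 units


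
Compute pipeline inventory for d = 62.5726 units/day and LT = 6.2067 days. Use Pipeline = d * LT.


Pipeline = 62.5726 * 6.2067 = 388.3694

388.3694 units


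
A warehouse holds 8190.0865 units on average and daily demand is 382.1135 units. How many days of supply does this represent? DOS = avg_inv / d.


DOS = 8190.0865 / 382.1135 = 21.4336

21.4336 days


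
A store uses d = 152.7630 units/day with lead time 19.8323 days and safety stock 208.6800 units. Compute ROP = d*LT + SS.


d*LT = 152.7630 * 19.8323 = 3029.6416
ROP = 3029.6416 + 208.6800 = 3238.3216

3238.3216 units


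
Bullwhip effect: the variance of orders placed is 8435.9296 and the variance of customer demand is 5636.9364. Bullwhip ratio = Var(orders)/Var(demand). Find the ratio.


BW = 8435.9296 / 5636.9364 = 1.4965

1.4965


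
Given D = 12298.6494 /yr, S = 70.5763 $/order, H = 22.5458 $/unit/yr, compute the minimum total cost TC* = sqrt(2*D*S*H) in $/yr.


2*D*S*H = 39139200.8086
TC* = sqrt(39139200.8086) = 6256.1331

6256.1331 $/yr


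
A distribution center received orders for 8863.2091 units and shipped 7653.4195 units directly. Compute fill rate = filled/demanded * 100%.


FR = 7653.4195 / 8863.2091 * 100 = 86.3504

86.3504%


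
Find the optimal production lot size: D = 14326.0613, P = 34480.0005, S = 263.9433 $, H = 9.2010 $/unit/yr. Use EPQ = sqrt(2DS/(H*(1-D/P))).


1 - D/P = 1 - 0.4155 = 0.5845
H*(1-D/P) = 5.3781
2DS = 7562535.7910
EPQ = sqrt(1406176.1633) = 1185.8230

1185.8230 units


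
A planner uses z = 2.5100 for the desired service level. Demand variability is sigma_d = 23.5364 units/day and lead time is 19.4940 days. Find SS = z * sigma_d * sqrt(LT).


sqrt(LT) = sqrt(19.4940) = 4.4152
SS = 2.5100 * 23.5364 * 4.4152 = 260.8340

260.8340 units


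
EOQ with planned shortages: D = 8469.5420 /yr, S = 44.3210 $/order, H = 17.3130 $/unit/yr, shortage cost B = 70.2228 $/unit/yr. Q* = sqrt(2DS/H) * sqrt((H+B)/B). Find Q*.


sqrt(2DS/H) = 208.2397
sqrt((H+B)/B) = 1.1165
Q* = 208.2397 * 1.1165 = 232.4970

232.4970 units


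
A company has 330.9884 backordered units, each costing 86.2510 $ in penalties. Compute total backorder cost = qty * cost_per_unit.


Total = 330.9884 * 86.2510 = 28548.0805

28548.0805 $


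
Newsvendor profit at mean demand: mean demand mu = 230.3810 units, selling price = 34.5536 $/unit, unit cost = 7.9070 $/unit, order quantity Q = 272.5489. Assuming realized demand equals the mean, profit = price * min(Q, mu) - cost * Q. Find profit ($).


Sales at mu = min(272.5489, 230.3810) = 230.3810
Revenue = 34.5536 * 230.3810 = 7960.4929
Total cost = 7.9070 * 272.5489 = 2155.0442
Profit = 7960.4929 - 2155.0442 = 5805.4488

5805.4488 $


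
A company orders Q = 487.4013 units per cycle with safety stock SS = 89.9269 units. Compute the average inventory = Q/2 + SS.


Q/2 = 243.7006
Avg = 243.7006 + 89.9269 = 333.6275

333.6275 units


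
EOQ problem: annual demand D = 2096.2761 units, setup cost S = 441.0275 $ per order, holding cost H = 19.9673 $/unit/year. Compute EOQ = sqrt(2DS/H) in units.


2*D*S = 2 * 2096.2761 * 441.0275 = 1849030.8154
2*D*S/H = 92602.9466
EOQ = sqrt(92602.9466) = 304.3073

304.3073 units


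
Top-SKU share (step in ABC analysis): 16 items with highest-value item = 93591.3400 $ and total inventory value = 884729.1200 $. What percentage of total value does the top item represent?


Top item = 93591.3400
Total = 884729.1200
Percentage = 93591.3400 / 884729.1200 * 100 = 10.5785

10.5785%


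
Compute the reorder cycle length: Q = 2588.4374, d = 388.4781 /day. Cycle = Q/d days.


Cycle = 2588.4374 / 388.4781 = 6.6630

6.6630 days


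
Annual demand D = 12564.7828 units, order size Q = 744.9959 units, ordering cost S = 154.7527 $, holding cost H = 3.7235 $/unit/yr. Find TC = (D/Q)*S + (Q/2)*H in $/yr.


Ordering cost = D*S/Q = 2609.9930
Holding cost = Q*H/2 = 1386.9961
TC = 2609.9930 + 1386.9961 = 3996.9891

3996.9891 $/yr


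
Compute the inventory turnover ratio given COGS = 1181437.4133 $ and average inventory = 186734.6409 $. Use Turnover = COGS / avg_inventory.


Turnover = 1181437.4133 / 186734.6409 = 6.3268

6.3268


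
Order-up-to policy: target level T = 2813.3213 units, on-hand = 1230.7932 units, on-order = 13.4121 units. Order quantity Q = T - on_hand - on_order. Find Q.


Inventory position = OH + OO = 1230.7932 + 13.4121 = 1244.2053
Q = 2813.3213 - 1244.2053 = 1569.1160

1569.1160 units


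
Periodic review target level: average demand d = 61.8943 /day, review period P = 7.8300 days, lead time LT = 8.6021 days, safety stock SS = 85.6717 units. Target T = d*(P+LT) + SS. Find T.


P + LT = 16.4321
d*(P+LT) = 61.8943 * 16.4321 = 1017.0533
T = 1017.0533 + 85.6717 = 1102.7250

1102.7250 units


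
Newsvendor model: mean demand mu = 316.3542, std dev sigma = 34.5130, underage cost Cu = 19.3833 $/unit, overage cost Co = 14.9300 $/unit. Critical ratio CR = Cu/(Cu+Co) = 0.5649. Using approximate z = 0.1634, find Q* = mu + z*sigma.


CR = Cu/(Cu+Co) = 19.3833/(19.3833+14.9300) = 0.5649
z = 0.1634
Q* = 316.3542 + 0.1634 * 34.5130 = 321.9936

321.9936 units


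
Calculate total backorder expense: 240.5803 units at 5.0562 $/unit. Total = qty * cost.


Total = 240.5803 * 5.0562 = 1216.4221

1216.4221 $


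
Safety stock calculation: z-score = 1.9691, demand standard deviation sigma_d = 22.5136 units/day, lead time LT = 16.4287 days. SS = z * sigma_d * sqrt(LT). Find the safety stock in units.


sqrt(LT) = sqrt(16.4287) = 4.0532
SS = 1.9691 * 22.5136 * 4.0532 = 179.6860

179.6860 units


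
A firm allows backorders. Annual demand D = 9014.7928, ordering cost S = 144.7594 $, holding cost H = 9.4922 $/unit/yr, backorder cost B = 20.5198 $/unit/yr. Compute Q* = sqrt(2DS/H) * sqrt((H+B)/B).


sqrt(2DS/H) = 524.3639
sqrt((H+B)/B) = 1.2094
Q* = 524.3639 * 1.2094 = 634.1525

634.1525 units


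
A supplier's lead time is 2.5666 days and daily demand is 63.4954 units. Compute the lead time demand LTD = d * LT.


LTD = 63.4954 * 2.5666 = 162.9673

162.9673 units


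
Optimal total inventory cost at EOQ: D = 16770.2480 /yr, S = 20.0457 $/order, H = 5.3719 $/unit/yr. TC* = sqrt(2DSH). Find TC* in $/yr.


2*D*S*H = 3611757.8612
TC* = sqrt(3611757.8612) = 1900.4625

1900.4625 $/yr


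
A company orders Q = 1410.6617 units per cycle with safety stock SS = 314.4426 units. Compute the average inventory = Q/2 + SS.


Q/2 = 705.3309
Avg = 705.3309 + 314.4426 = 1019.7735

1019.7735 units


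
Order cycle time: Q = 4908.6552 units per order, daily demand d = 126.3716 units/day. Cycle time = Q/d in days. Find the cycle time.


Cycle = 4908.6552 / 126.3716 = 38.8430

38.8430 days


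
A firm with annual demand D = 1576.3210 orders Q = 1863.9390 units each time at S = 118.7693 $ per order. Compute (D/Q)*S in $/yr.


Number of orders = D/Q = 0.8457
Cost = 0.8457 * 118.7693 = 100.4424

100.4424 $/yr


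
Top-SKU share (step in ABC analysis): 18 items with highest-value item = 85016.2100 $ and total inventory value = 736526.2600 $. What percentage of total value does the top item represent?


Top item = 85016.2100
Total = 736526.2600
Percentage = 85016.2100 / 736526.2600 * 100 = 11.5429

11.5429%


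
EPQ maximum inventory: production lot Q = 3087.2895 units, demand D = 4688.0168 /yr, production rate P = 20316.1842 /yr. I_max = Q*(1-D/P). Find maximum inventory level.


D/P = 0.2308
1 - D/P = 0.7692
I_max = 3087.2895 * 0.7692 = 2374.8887

2374.8887 units


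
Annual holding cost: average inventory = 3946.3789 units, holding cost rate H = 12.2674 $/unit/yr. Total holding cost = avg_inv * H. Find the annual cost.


Cost = 3946.3789 * 12.2674 = 48411.8085

48411.8085 $/yr


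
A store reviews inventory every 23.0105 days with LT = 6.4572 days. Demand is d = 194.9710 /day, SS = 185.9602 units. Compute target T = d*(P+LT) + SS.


P + LT = 29.4677
d*(P+LT) = 194.9710 * 29.4677 = 5745.3469
T = 5745.3469 + 185.9602 = 5931.3071

5931.3071 units


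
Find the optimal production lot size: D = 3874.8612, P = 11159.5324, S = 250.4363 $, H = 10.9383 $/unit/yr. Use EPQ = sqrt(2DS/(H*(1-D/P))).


1 - D/P = 1 - 0.3472 = 0.6528
H*(1-D/P) = 7.1403
2DS = 1940811.8039
EPQ = sqrt(271812.6331) = 521.3565

521.3565 units


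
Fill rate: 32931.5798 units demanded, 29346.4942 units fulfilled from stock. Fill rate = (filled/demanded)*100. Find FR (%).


FR = 29346.4942 / 32931.5798 * 100 = 89.1135

89.1135%


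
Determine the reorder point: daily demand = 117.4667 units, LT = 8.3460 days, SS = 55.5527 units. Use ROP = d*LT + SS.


d*LT = 117.4667 * 8.3460 = 980.3771
ROP = 980.3771 + 55.5527 = 1035.9298

1035.9298 units


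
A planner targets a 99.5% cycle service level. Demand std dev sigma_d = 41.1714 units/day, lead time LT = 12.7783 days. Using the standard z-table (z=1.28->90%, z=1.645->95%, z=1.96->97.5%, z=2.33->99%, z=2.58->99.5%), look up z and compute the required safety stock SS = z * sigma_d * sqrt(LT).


From the table, SL = 99.5% corresponds to z = 2.58
sqrt(LT) = sqrt(12.7783) = 3.5747
SS = 2.58 * 41.1714 * 3.5747 = 379.7099

379.7099 units


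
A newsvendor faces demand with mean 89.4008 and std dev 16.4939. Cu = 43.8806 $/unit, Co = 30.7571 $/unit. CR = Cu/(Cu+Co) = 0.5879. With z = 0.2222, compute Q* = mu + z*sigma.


CR = Cu/(Cu+Co) = 43.8806/(43.8806+30.7571) = 0.5879
z = 0.2222
Q* = 89.4008 + 0.2222 * 16.4939 = 93.0657

93.0657 units


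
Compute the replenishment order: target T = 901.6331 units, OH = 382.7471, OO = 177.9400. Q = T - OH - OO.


Inventory position = OH + OO = 382.7471 + 177.9400 = 560.6871
Q = 901.6331 - 560.6871 = 340.9460

340.9460 units


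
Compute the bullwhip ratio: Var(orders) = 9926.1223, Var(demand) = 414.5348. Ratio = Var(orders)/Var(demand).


BW = 9926.1223 / 414.5348 = 23.9452

23.9452


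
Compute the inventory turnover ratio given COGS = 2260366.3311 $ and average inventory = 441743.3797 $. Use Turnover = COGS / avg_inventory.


Turnover = 2260366.3311 / 441743.3797 = 5.1169

5.1169


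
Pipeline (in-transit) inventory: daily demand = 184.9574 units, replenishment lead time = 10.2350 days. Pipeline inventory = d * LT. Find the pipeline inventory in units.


Pipeline = 184.9574 * 10.2350 = 1893.0390

1893.0390 units


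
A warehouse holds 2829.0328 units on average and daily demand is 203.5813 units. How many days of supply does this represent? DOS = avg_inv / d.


DOS = 2829.0328 / 203.5813 = 13.8963

13.8963 days


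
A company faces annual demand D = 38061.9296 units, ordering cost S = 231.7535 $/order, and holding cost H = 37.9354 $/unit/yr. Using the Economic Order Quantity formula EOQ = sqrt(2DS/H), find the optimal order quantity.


2*D*S = 2 * 38061.9296 * 231.7535 = 17641970.8031
2*D*S/H = 465052.9796
EOQ = sqrt(465052.9796) = 681.9479

681.9479 units


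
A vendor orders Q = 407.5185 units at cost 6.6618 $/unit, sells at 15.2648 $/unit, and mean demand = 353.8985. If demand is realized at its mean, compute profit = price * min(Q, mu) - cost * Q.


Sales at mu = min(407.5185, 353.8985) = 353.8985
Revenue = 15.2648 * 353.8985 = 5402.1898
Total cost = 6.6618 * 407.5185 = 2714.8067
Profit = 5402.1898 - 2714.8067 = 2687.3831

2687.3831 $


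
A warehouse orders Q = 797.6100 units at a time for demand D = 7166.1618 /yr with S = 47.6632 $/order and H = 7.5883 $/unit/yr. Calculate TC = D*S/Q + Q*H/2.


Ordering cost = D*S/Q = 428.2321
Holding cost = Q*H/2 = 3026.2520
TC = 428.2321 + 3026.2520 = 3454.4841

3454.4841 $/yr


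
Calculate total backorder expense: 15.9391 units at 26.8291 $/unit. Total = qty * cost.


Total = 15.9391 * 26.8291 = 427.6317

427.6317 $


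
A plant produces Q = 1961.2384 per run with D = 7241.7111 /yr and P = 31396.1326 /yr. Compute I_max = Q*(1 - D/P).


D/P = 0.2307
1 - D/P = 0.7693
I_max = 1961.2384 * 0.7693 = 1508.8667

1508.8667 units


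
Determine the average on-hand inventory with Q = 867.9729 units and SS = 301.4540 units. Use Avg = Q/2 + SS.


Q/2 = 433.9864
Avg = 433.9864 + 301.4540 = 735.4405

735.4405 units


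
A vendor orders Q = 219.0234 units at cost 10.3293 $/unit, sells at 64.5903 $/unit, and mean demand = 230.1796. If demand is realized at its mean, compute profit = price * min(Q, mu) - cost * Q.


Sales at mu = min(219.0234, 230.1796) = 219.0234
Revenue = 64.5903 * 219.0234 = 14146.7871
Total cost = 10.3293 * 219.0234 = 2262.3584
Profit = 14146.7871 - 2262.3584 = 11884.4287

11884.4287 $


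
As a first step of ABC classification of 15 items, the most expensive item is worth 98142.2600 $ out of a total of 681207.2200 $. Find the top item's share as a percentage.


Top item = 98142.2600
Total = 681207.2200
Percentage = 98142.2600 / 681207.2200 * 100 = 14.4071

14.4071%


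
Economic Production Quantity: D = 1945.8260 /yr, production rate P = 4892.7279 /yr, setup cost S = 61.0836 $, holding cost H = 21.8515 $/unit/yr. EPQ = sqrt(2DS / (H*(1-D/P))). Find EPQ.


1 - D/P = 1 - 0.3977 = 0.6023
H*(1-D/P) = 13.1612
2DS = 237716.1141
EPQ = sqrt(18061.8717) = 134.3945

134.3945 units


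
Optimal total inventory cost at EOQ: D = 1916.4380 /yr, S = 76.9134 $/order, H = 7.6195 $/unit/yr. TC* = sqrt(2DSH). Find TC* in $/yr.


2*D*S*H = 2246224.9803
TC* = sqrt(2246224.9803) = 1498.7411

1498.7411 $/yr


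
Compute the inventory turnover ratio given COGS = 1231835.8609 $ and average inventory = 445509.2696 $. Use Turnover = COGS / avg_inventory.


Turnover = 1231835.8609 / 445509.2696 = 2.7650

2.7650


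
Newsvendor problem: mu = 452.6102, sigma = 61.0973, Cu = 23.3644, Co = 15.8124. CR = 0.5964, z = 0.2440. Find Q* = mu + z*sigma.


CR = Cu/(Cu+Co) = 23.3644/(23.3644+15.8124) = 0.5964
z = 0.2440
Q* = 452.6102 + 0.2440 * 61.0973 = 467.5179

467.5179 units


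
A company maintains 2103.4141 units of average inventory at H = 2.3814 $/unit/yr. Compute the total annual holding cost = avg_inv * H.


Cost = 2103.4141 * 2.3814 = 5009.0703

5009.0703 $/yr


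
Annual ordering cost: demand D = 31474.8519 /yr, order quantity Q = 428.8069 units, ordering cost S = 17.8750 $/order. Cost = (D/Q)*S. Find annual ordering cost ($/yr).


Number of orders = D/Q = 73.4010
Cost = 73.4010 * 17.8750 = 1312.0427

1312.0427 $/yr


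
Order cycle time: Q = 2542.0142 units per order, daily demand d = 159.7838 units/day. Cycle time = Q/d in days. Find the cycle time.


Cycle = 2542.0142 / 159.7838 = 15.9091

15.9091 days


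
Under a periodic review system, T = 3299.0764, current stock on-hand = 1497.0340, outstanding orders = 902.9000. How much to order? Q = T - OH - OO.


Inventory position = OH + OO = 1497.0340 + 902.9000 = 2399.9340
Q = 3299.0764 - 2399.9340 = 899.1424

899.1424 units


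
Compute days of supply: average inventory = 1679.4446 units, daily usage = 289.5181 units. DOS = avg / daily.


DOS = 1679.4446 / 289.5181 = 5.8008

5.8008 days


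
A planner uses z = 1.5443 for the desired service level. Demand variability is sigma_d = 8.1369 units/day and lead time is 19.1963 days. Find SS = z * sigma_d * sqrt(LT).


sqrt(LT) = sqrt(19.1963) = 4.3814
SS = 1.5443 * 8.1369 * 4.3814 = 55.0553

55.0553 units


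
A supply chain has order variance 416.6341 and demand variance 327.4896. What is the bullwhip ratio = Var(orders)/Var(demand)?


BW = 416.6341 / 327.4896 = 1.2722

1.2722


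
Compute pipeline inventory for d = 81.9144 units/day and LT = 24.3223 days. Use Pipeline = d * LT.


Pipeline = 81.9144 * 24.3223 = 1992.3466

1992.3466 units


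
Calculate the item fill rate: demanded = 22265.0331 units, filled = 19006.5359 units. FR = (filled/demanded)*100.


FR = 19006.5359 / 22265.0331 * 100 = 85.3650

85.3650%


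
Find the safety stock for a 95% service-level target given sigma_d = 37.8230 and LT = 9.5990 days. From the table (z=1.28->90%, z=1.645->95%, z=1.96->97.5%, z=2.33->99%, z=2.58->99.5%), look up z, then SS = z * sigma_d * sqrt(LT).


From the table, SL = 95% corresponds to z = 1.645
sqrt(LT) = sqrt(9.5990) = 3.0982
SS = 1.645 * 37.8230 * 3.0982 = 192.7680

192.7680 units


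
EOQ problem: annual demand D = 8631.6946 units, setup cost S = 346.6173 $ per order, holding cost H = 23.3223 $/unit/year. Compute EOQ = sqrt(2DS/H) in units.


2*D*S = 2 * 8631.6946 * 346.6173 = 5983789.3534
2*D*S/H = 256569.4358
EOQ = sqrt(256569.4358) = 506.5268

506.5268 units


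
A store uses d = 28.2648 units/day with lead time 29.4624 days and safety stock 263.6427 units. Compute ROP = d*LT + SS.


d*LT = 28.2648 * 29.4624 = 832.7488
ROP = 832.7488 + 263.6427 = 1096.3915

1096.3915 units


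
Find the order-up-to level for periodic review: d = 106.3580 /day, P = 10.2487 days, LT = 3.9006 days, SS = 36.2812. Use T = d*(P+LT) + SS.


P + LT = 14.1493
d*(P+LT) = 106.3580 * 14.1493 = 1504.8912
T = 1504.8912 + 36.2812 = 1541.1724

1541.1724 units


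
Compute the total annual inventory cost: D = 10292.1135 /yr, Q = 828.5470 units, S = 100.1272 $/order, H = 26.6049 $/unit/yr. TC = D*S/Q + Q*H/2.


Ordering cost = D*S/Q = 1243.7683
Holding cost = Q*H/2 = 11021.7050
TC = 1243.7683 + 11021.7050 = 12265.4734

12265.4734 $/yr


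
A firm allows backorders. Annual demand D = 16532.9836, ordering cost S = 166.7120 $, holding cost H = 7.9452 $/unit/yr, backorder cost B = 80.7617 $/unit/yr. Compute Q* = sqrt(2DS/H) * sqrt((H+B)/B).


sqrt(2DS/H) = 832.9552
sqrt((H+B)/B) = 1.0480
Q* = 832.9552 * 1.0480 = 872.9666

872.9666 units


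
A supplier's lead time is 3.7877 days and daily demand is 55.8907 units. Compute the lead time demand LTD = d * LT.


LTD = 55.8907 * 3.7877 = 211.6972

211.6972 units


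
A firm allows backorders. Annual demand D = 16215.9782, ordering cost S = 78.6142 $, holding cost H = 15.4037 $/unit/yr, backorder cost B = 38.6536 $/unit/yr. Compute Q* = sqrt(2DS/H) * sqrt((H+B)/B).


sqrt(2DS/H) = 406.8408
sqrt((H+B)/B) = 1.1826
Q* = 406.8408 * 1.1826 = 481.1237

481.1237 units


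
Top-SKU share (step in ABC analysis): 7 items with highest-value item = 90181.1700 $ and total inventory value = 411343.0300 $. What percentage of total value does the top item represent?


Top item = 90181.1700
Total = 411343.0300
Percentage = 90181.1700 / 411343.0300 * 100 = 21.9236

21.9236%


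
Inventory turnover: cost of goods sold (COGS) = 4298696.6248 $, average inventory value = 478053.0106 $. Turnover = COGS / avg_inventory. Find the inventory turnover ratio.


Turnover = 4298696.6248 / 478053.0106 = 8.9921

8.9921


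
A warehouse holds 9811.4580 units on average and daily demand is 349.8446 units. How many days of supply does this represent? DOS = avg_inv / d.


DOS = 9811.4580 / 349.8446 = 28.0452

28.0452 days


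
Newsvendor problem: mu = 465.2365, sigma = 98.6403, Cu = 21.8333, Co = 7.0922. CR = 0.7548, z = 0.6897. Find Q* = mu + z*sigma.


CR = Cu/(Cu+Co) = 21.8333/(21.8333+7.0922) = 0.7548
z = 0.6897
Q* = 465.2365 + 0.6897 * 98.6403 = 533.2687

533.2687 units


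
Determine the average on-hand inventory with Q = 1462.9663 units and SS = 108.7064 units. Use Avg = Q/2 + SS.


Q/2 = 731.4832
Avg = 731.4832 + 108.7064 = 840.1896

840.1896 units


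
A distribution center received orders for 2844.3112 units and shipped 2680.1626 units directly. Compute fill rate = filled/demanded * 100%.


FR = 2680.1626 / 2844.3112 * 100 = 94.2289

94.2289%


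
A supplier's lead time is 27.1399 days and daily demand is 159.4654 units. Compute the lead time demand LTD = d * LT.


LTD = 159.4654 * 27.1399 = 4327.8750

4327.8750 units


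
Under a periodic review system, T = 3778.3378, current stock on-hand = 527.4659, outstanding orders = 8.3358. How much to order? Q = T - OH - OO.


Inventory position = OH + OO = 527.4659 + 8.3358 = 535.8017
Q = 3778.3378 - 535.8017 = 3242.5361

3242.5361 units


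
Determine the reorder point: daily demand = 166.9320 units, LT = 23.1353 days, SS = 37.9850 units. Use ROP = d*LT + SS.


d*LT = 166.9320 * 23.1353 = 3862.0219
ROP = 3862.0219 + 37.9850 = 3900.0069

3900.0069 units


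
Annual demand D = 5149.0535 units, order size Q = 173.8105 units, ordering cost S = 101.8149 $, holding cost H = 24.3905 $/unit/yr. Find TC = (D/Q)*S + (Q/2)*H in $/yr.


Ordering cost = D*S/Q = 3016.2180
Holding cost = Q*H/2 = 2119.6625
TC = 3016.2180 + 2119.6625 = 5135.8805

5135.8805 $/yr


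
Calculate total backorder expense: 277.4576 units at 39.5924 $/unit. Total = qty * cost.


Total = 277.4576 * 39.5924 = 10985.2123

10985.2123 $


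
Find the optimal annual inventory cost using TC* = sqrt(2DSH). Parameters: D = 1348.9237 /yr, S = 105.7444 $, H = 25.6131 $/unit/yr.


2*D*S*H = 7306962.9154
TC* = sqrt(7306962.9154) = 2703.1395

2703.1395 $/yr


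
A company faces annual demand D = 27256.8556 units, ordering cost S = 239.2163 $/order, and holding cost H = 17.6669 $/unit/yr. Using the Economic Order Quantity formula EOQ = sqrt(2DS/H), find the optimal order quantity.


2*D*S = 2 * 27256.8556 * 239.2163 = 13040568.2925
2*D*S/H = 738135.6261
EOQ = sqrt(738135.6261) = 859.1482

859.1482 units


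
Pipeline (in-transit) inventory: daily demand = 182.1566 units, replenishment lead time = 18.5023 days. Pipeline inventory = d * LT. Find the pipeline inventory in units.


Pipeline = 182.1566 * 18.5023 = 3370.3161

3370.3161 units


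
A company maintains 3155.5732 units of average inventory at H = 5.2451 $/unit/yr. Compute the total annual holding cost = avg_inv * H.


Cost = 3155.5732 * 5.2451 = 16551.2970

16551.2970 $/yr


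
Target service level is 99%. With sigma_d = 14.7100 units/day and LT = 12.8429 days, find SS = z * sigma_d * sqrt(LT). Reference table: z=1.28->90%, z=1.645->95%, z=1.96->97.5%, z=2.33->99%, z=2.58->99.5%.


From the table, SL = 99% corresponds to z = 2.33
sqrt(LT) = sqrt(12.8429) = 3.5837
SS = 2.33 * 14.7100 * 3.5837 = 122.8288

122.8288 units


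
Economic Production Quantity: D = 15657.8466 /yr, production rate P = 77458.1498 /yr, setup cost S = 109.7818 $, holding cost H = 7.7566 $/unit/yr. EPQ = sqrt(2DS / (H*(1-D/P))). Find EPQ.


1 - D/P = 1 - 0.2021 = 0.7979
H*(1-D/P) = 6.1886
2DS = 3437893.1677
EPQ = sqrt(555517.1796) = 745.3302

745.3302 units


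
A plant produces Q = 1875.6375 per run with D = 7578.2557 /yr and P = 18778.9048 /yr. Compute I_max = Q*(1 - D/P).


D/P = 0.4036
1 - D/P = 0.5964
I_max = 1875.6375 * 0.5964 = 1118.7211

1118.7211 units


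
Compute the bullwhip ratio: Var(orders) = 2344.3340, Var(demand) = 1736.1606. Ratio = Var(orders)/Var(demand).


BW = 2344.3340 / 1736.1606 = 1.3503

1.3503


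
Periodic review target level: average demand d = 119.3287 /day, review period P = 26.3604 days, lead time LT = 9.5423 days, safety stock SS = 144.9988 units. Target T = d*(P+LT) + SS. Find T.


P + LT = 35.9027
d*(P+LT) = 119.3287 * 35.9027 = 4284.2225
T = 4284.2225 + 144.9988 = 4429.2213

4429.2213 units


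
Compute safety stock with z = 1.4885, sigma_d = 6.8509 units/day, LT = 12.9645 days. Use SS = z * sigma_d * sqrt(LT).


sqrt(LT) = sqrt(12.9645) = 3.6006
SS = 1.4885 * 6.8509 * 3.6006 = 36.7176

36.7176 units


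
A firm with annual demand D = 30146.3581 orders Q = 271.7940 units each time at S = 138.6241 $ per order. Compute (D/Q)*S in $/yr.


Number of orders = D/Q = 110.9162
Cost = 110.9162 * 138.6241 = 15375.6586

15375.6586 $/yr


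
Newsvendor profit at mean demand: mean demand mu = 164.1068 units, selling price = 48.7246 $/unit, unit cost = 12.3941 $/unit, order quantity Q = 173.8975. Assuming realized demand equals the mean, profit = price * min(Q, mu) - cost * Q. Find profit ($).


Sales at mu = min(173.8975, 164.1068) = 164.1068
Revenue = 48.7246 * 164.1068 = 7996.0382
Total cost = 12.3941 * 173.8975 = 2155.3030
Profit = 7996.0382 - 2155.3030 = 5840.7352

5840.7352 $


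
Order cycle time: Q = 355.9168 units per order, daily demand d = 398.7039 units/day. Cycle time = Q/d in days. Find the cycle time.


Cycle = 355.9168 / 398.7039 = 0.8927

0.8927 days


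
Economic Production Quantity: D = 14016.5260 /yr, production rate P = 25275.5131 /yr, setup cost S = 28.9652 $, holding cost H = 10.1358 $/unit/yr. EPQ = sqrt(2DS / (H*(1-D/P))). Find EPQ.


1 - D/P = 1 - 0.5545 = 0.4455
H*(1-D/P) = 4.5150
2DS = 811982.9578
EPQ = sqrt(179841.3446) = 424.0771

424.0771 units


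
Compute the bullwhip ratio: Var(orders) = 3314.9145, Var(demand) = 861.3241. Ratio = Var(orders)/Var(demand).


BW = 3314.9145 / 861.3241 = 3.8486

3.8486


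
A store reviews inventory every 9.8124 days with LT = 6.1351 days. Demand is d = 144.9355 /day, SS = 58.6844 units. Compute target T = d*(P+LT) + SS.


P + LT = 15.9475
d*(P+LT) = 144.9355 * 15.9475 = 2311.3589
T = 2311.3589 + 58.6844 = 2370.0433

2370.0433 units
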